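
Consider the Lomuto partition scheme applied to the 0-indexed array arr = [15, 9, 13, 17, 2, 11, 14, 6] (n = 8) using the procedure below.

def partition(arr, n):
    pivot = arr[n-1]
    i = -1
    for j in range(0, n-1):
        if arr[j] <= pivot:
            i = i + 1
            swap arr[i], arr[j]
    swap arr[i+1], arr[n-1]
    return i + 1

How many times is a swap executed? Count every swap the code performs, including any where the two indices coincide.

2

pivot=6, i=-1
j=0: 15>6, skip
j=1: 9>6, skip
j=2: 13>6, skip
j=3: 17>6, skip
j=4: 2≤6, i=0, swap(0,4) ⇒ [2, 9, 13, 17, 15, 11, 14, 6]
j=5: 11>6, skip
j=6: 14>6, skip
swap(1,7) ⇒ [2, 6, 13, 17, 15, 11, 14, 9]; return 1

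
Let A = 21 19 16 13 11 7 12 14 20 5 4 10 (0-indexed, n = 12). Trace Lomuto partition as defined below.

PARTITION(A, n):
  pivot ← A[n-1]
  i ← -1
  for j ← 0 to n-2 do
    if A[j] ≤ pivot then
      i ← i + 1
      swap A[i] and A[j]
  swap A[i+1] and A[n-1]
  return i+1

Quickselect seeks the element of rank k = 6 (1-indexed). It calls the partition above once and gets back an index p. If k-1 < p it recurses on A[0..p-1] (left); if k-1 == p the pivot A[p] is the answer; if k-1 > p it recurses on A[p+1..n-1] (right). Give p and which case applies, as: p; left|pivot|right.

3; right

pivot = A[11] = 10; i = -1
j=0: A[0]=21 > 10 → no swap
j=1: A[1]=19 > 10 → no swap
j=2: A[2]=16 > 10 → no swap
j=3: A[3]=13 > 10 → no swap
j=4: A[4]=11 > 10 → no swap
j=5: A[5]=7 ≤ 10 → i=0, swap A[0],A[5] → 7 19 16 13 11 21 12 14 20 5 4 10
j=6: A[6]=12 > 10 → no swap
j=7: A[7]=14 > 10 → no swap
j=8: A[8]=20 > 10 → no swap
j=9: A[9]=5 ≤ 10 → i=1, swap A[1],A[9] → 7 5 16 13 11 21 12 14 20 19 4 10
j=10: A[10]=4 ≤ 10 → i=2, swap A[2],A[10] → 7 5 4 13 11 21 12 14 20 19 16 10
final swap A[3],A[11] → 7 5 4 10 11 21 12 14 20 19 16 13; return 3
p = 3; k-1 = 5 > 3 ⇒ right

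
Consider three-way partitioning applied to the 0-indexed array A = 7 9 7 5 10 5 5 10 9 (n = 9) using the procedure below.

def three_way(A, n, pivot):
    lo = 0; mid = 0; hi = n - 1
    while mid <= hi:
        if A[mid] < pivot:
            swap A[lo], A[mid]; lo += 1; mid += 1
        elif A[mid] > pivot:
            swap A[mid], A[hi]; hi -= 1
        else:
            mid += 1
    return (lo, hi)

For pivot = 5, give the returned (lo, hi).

(0, 2)

lo=0 mid=0 hi=8
7>5: swap(0,8), hi=7 ⇒ 9 9 7 5 10 5 5 10 7
9>5: swap(0,7), hi=6 ⇒ 10 9 7 5 10 5 5 9 7
10>5: swap(0,6), hi=5 ⇒ 5 9 7 5 10 5 10 9 7
5=5: mid=1
9>5: swap(1,5), hi=4 ⇒ 5 5 7 5 10 9 10 9 7
5=5: mid=2
7>5: swap(2,4), hi=3 ⇒ 5 5 10 5 7 9 10 9 7
10>5: swap(2,3), hi=2 ⇒ 5 5 5 10 7 9 10 9 7
5=5: mid=3
done. lo=0 hi=2; A=5 5 5 10 7 9 10 9 7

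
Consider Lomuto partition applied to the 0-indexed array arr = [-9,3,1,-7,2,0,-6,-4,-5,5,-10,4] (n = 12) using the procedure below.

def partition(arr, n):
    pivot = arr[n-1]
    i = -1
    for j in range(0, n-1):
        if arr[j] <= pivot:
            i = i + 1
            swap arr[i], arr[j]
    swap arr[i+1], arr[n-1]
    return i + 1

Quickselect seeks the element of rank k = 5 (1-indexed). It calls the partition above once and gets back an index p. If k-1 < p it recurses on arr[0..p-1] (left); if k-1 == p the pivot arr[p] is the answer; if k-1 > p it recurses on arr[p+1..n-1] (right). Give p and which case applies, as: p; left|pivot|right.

pivot=4, i=-1
j=0: -9≤4, i=0, swap(0,0) ⇒ [-9,3,1,-7,2,0,-6,-4,-5,5,-10,4]
j=1: 3≤4, i=1, swap(1,1) ⇒ [-9,3,1,-7,2,0,-6,-4,-5,5,-10,4]
j=2: 1≤4, i=2, swap(2,2) ⇒ [-9,3,1,-7,2,0,-6,-4,-5,5,-10,4]
j=3: -7≤4, i=3, swap(3,3) ⇒ [-9,3,1,-7,2,0,-6,-4,-5,5,-10,4]
j=4: 2≤4, i=4, swap(4,4) ⇒ [-9,3,1,-7,2,0,-6,-4,-5,5,-10,4]
j=5: 0≤4, i=5, swap(5,5) ⇒ [-9,3,1,-7,2,0,-6,-4,-5,5,-10,4]
j=6: -6≤4, i=6, swap(6,6) ⇒ [-9,3,1,-7,2,0,-6,-4,-5,5,-10,4]
j=7: -4≤4, i=7, swap(7,7) ⇒ [-9,3,1,-7,2,0,-6,-4,-5,5,-10,4]
j=8: -5≤4, i=8, swap(8,8) ⇒ [-9,3,1,-7,2,0,-6,-4,-5,5,-10,4]
j=9: 5>4, skip
j=10: -10≤4, i=9, swap(9,10) ⇒ [-9,3,1,-7,2,0,-6,-4,-5,-10,5,4]
swap(10,11) ⇒ [-9,3,1,-7,2,0,-6,-4,-5,-10,4,5]; return 10
p = 10; k-1 = 4 < 10 ⇒ left

10; left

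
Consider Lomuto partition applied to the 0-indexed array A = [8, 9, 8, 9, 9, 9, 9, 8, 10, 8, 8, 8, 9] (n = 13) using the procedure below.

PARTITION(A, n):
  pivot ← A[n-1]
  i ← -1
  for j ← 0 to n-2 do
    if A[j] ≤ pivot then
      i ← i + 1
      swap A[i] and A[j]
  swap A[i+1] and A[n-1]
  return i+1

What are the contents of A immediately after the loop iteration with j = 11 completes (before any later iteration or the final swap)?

pivot = A[12] = 9; i = -1
j=0: A[0]=8 ≤ 9 → i=0, swap A[0],A[0] (no change) → [8, 9, 8, 9, 9, 9, 9, 8, 10, 8, 8, 8, 9]
j=1: A[1]=9 ≤ 9 → i=1, swap A[1],A[1] (no change) → [8, 9, 8, 9, 9, 9, 9, 8, 10, 8, 8, 8, 9]
j=2: A[2]=8 ≤ 9 → i=2, swap A[2],A[2] (no change) → [8, 9, 8, 9, 9, 9, 9, 8, 10, 8, 8, 8, 9]
j=3: A[3]=9 ≤ 9 → i=3, swap A[3],A[3] (no change) → [8, 9, 8, 9, 9, 9, 9, 8, 10, 8, 8, 8, 9]
j=4: A[4]=9 ≤ 9 → i=4, swap A[4],A[4] (no change) → [8, 9, 8, 9, 9, 9, 9, 8, 10, 8, 8, 8, 9]
j=5: A[5]=9 ≤ 9 → i=5, swap A[5],A[5] (no change) → [8, 9, 8, 9, 9, 9, 9, 8, 10, 8, 8, 8, 9]
j=6: A[6]=9 ≤ 9 → i=6, swap A[6],A[6] (no change) → [8, 9, 8, 9, 9, 9, 9, 8, 10, 8, 8, 8, 9]
j=7: A[7]=8 ≤ 9 → i=7, swap A[7],A[7] (no change) → [8, 9, 8, 9, 9, 9, 9, 8, 10, 8, 8, 8, 9]
j=8: A[8]=10 > 9 → no swap
j=9: A[9]=8 ≤ 9 → i=8, swap A[8],A[9] → [8, 9, 8, 9, 9, 9, 9, 8, 8, 10, 8, 8, 9]
j=10: A[10]=8 ≤ 9 → i=9, swap A[9],A[10] → [8, 9, 8, 9, 9, 9, 9, 8, 8, 8, 10, 8, 9]
j=11: A[11]=8 ≤ 9 → i=10, swap A[10],A[11] → [8, 9, 8, 9, 9, 9, 9, 8, 8, 8, 8, 10, 9]
(after j=11) A = [8, 9, 8, 9, 9, 9, 9, 8, 8, 8, 8, 10, 9]

[8, 9, 8, 9, 9, 9, 9, 8, 8, 8, 8, 10, 9]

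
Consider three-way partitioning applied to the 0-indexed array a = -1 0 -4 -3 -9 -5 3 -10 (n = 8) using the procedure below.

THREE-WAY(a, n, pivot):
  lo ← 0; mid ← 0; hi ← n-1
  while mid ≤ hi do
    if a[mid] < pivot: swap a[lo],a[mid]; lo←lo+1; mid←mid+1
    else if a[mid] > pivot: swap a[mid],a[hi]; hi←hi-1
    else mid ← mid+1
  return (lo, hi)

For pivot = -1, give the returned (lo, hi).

lo=0 mid=0 hi=7
-1=-1: mid=1
0>-1: swap(1,7), hi=6 ⇒ -1 -10 -4 -3 -9 -5 3 0
-10<-1: swap(0,1), lo=1 mid=2 ⇒ -10 -1 -4 -3 -9 -5 3 0
-4<-1: swap(1,2), lo=2 mid=3 ⇒ -10 -4 -1 -3 -9 -5 3 0
-3<-1: swap(2,3), lo=3 mid=4 ⇒ -10 -4 -3 -1 -9 -5 3 0
-9<-1: swap(3,4), lo=4 mid=5 ⇒ -10 -4 -3 -9 -1 -5 3 0
-5<-1: swap(4,5), lo=5 mid=6 ⇒ -10 -4 -3 -9 -5 -1 3 0
3>-1: swap(6,6), hi=5 ⇒ -10 -4 -3 -9 -5 -1 3 0
done. lo=5 hi=5; a=-10 -4 -3 -9 -5 -1 3 0

(5, 5)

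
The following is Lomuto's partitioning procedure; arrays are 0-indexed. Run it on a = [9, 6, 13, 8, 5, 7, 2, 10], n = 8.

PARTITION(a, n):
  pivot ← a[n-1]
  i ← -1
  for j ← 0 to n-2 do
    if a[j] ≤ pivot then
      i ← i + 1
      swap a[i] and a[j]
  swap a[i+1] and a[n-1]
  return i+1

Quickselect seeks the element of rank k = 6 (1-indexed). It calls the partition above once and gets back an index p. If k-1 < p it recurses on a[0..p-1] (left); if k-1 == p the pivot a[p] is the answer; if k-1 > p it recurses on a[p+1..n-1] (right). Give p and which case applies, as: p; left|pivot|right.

pivot = a[7] = 10; i = -1
j=0: a[0]=9 ≤ 10 → i=0, swap a[0],a[0] (no change) → [9, 6, 13, 8, 5, 7, 2, 10]
j=1: a[1]=6 ≤ 10 → i=1, swap a[1],a[1] (no change) → [9, 6, 13, 8, 5, 7, 2, 10]
j=2: a[2]=13 > 10 → no swap
j=3: a[3]=8 ≤ 10 → i=2, swap a[2],a[3] → [9, 6, 8, 13, 5, 7, 2, 10]
j=4: a[4]=5 ≤ 10 → i=3, swap a[3],a[4] → [9, 6, 8, 5, 13, 7, 2, 10]
j=5: a[5]=7 ≤ 10 → i=4, swap a[4],a[5] → [9, 6, 8, 5, 7, 13, 2, 10]
j=6: a[6]=2 ≤ 10 → i=5, swap a[5],a[6] → [9, 6, 8, 5, 7, 2, 13, 10]
final swap a[6],a[7] → [9, 6, 8, 5, 7, 2, 10, 13]; return 6
p = 6; k-1 = 5 < 6 ⇒ left

6; left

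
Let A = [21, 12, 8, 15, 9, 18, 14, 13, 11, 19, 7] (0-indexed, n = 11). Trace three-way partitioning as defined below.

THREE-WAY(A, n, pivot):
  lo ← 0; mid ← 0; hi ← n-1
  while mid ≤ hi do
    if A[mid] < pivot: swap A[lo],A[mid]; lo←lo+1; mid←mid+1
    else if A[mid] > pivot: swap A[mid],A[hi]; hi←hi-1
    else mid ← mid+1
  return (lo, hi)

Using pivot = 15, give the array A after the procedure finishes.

[7, 12, 8, 9, 11, 14, 13, 15, 19, 18, 21]

pivot = 15; lo=0, mid=0, hi=10
A[mid]=21>15: swap A[0],A[10]; hi=9 → [7, 12, 8, 15, 9, 18, 14, 13, 11, 19, 21]
A[mid]=7<15: swap A[0],A[0]; lo=1,mid=1 → [7, 12, 8, 15, 9, 18, 14, 13, 11, 19, 21]
A[mid]=12<15: swap A[1],A[1]; lo=2,mid=2 → [7, 12, 8, 15, 9, 18, 14, 13, 11, 19, 21]
A[mid]=8<15: swap A[2],A[2]; lo=3,mid=3 → [7, 12, 8, 15, 9, 18, 14, 13, 11, 19, 21]
A[mid]=15=15: mid=4
A[mid]=9<15: swap A[3],A[4]; lo=4,mid=5 → [7, 12, 8, 9, 15, 18, 14, 13, 11, 19, 21]
A[mid]=18>15: swap A[5],A[9]; hi=8 → [7, 12, 8, 9, 15, 19, 14, 13, 11, 18, 21]
A[mid]=19>15: swap A[5],A[8]; hi=7 → [7, 12, 8, 9, 15, 11, 14, 13, 19, 18, 21]
A[mid]=11<15: swap A[4],A[5]; lo=5,mid=6 → [7, 12, 8, 9, 11, 15, 14, 13, 19, 18, 21]
A[mid]=14<15: swap A[5],A[6]; lo=6,mid=7 → [7, 12, 8, 9, 11, 14, 15, 13, 19, 18, 21]
A[mid]=13<15: swap A[6],A[7]; lo=7,mid=8 → [7, 12, 8, 9, 11, 14, 13, 15, 19, 18, 21]
end: lo=7, hi=7; A = [7, 12, 8, 9, 11, 14, 13, 15, 19, 18, 21]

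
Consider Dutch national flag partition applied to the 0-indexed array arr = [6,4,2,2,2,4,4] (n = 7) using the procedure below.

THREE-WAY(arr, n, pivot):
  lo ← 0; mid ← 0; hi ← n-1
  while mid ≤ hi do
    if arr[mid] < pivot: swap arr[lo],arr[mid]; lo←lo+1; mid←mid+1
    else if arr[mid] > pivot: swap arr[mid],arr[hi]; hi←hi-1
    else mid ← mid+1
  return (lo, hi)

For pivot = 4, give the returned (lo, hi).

pivot = 4; lo=0, mid=0, hi=6
arr[mid]=6>4: swap arr[0],arr[6]; hi=5 → [4,4,2,2,2,4,6]
arr[mid]=4=4: mid=1
arr[mid]=4=4: mid=2
arr[mid]=2<4: swap arr[0],arr[2]; lo=1,mid=3 → [2,4,4,2,2,4,6]
arr[mid]=2<4: swap arr[1],arr[3]; lo=2,mid=4 → [2,2,4,4,2,4,6]
arr[mid]=2<4: swap arr[2],arr[4]; lo=3,mid=5 → [2,2,2,4,4,4,6]
arr[mid]=4=4: mid=6
end: lo=3, hi=5; arr = [2,2,2,4,4,4,6]

(3, 5)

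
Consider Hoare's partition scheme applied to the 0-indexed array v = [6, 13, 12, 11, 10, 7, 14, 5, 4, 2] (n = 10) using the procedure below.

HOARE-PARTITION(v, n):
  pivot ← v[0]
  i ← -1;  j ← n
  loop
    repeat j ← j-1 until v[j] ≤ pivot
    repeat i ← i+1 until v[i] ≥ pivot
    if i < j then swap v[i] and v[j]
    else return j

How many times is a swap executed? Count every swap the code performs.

pivot=6
j stops at 9 (2), i stops at 0 (6); swap ⇒ [2, 13, 12, 11, 10, 7, 14, 5, 4, 6]
j stops at 8 (4), i stops at 1 (13); swap ⇒ [2, 4, 12, 11, 10, 7, 14, 5, 13, 6]
j stops at 7 (5), i stops at 2 (12); swap ⇒ [2, 4, 5, 11, 10, 7, 14, 12, 13, 6]
j stops at 2, i stops at 3; i≥j ⇒ return 2. v=[2, 4, 5, 11, 10, 7, 14, 12, 13, 6]

3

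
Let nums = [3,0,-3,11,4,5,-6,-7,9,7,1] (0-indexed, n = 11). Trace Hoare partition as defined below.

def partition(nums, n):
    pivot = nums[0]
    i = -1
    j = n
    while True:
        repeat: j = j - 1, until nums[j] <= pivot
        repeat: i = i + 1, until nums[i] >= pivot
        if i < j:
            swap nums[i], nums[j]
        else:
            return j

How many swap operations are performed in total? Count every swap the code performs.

3

pivot = nums[0] = 3; i = -1, j = 11
j→10 (nums[10]=1≤3), i→0 (nums[0]=3≥3); i<j, swap → [1,0,-3,11,4,5,-6,-7,9,7,3]
j→7 (nums[7]=-7≤3), i→3 (nums[3]=11≥3); i<j, swap → [1,0,-3,-7,4,5,-6,11,9,7,3]
j→6 (nums[6]=-6≤3), i→4 (nums[4]=4≥3); i<j, swap → [1,0,-3,-7,-6,5,4,11,9,7,3]
j→4, i→5; i≥j, return j=4. nums = [1,0,-3,-7,-6,5,4,11,9,7,3]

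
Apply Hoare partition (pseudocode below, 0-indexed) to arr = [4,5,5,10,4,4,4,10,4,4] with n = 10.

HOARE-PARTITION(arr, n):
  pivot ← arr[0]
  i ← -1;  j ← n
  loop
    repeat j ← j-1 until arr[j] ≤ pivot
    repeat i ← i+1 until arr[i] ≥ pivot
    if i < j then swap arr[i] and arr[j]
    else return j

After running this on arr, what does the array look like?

pivot = arr[0] = 4; i = -1, j = 10
j→9 (arr[9]=4≤4), i→0 (arr[0]=4≥4); i<j, swap → [4,5,5,10,4,4,4,10,4,4]
j→8 (arr[8]=4≤4), i→1 (arr[1]=5≥4); i<j, swap → [4,4,5,10,4,4,4,10,5,4]
j→6 (arr[6]=4≤4), i→2 (arr[2]=5≥4); i<j, swap → [4,4,4,10,4,4,5,10,5,4]
j→5 (arr[5]=4≤4), i→3 (arr[3]=10≥4); i<j, swap → [4,4,4,4,4,10,5,10,5,4]
j→4, i→4; i≥j, return j=4. arr = [4,4,4,4,4,10,5,10,5,4]

[4,4,4,4,4,10,5,10,5,4]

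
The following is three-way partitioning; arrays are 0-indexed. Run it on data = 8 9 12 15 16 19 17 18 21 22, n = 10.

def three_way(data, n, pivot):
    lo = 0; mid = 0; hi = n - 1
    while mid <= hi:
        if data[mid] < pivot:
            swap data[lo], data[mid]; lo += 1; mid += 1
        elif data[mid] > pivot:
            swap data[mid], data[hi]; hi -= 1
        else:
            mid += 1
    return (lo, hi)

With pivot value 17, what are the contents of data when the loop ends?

8 9 12 15 16 17 18 21 22 19

lo=0 mid=0 hi=9
8<17: swap(0,0), lo=1 mid=1 ⇒ 8 9 12 15 16 19 17 18 21 22
9<17: swap(1,1), lo=2 mid=2 ⇒ 8 9 12 15 16 19 17 18 21 22
12<17: swap(2,2), lo=3 mid=3 ⇒ 8 9 12 15 16 19 17 18 21 22
15<17: swap(3,3), lo=4 mid=4 ⇒ 8 9 12 15 16 19 17 18 21 22
16<17: swap(4,4), lo=5 mid=5 ⇒ 8 9 12 15 16 19 17 18 21 22
19>17: swap(5,9), hi=8 ⇒ 8 9 12 15 16 22 17 18 21 19
22>17: swap(5,8), hi=7 ⇒ 8 9 12 15 16 21 17 18 22 19
21>17: swap(5,7), hi=6 ⇒ 8 9 12 15 16 18 17 21 22 19
18>17: swap(5,6), hi=5 ⇒ 8 9 12 15 16 17 18 21 22 19
17=17: mid=6
done. lo=5 hi=5; data=8 9 12 15 16 17 18 21 22 19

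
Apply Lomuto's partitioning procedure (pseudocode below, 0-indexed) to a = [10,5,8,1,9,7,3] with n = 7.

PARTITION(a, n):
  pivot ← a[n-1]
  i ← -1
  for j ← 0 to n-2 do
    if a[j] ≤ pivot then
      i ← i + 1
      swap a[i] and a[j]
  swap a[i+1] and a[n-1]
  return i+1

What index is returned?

1

pivot=3, i=-1
j=0: 10>3, skip
j=1: 5>3, skip
j=2: 8>3, skip
j=3: 1≤3, i=0, swap(0,3) ⇒ [1,5,8,10,9,7,3]
j=4: 9>3, skip
j=5: 7>3, skip
swap(1,6) ⇒ [1,3,8,10,9,7,5]; return 1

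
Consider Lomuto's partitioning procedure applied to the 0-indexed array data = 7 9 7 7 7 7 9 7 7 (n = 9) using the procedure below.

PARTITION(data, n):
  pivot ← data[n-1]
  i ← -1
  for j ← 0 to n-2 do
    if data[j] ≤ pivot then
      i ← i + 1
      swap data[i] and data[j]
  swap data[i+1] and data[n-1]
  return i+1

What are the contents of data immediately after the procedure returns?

7 7 7 7 7 7 7 9 9

pivot = data[8] = 7; i = -1
j=0: data[0]=7 ≤ 7 → i=0, swap data[0],data[0] (no change) → 7 9 7 7 7 7 9 7 7
j=1: data[1]=9 > 7 → no swap
j=2: data[2]=7 ≤ 7 → i=1, swap data[1],data[2] → 7 7 9 7 7 7 9 7 7
j=3: data[3]=7 ≤ 7 → i=2, swap data[2],data[3] → 7 7 7 9 7 7 9 7 7
j=4: data[4]=7 ≤ 7 → i=3, swap data[3],data[4] → 7 7 7 7 9 7 9 7 7
j=5: data[5]=7 ≤ 7 → i=4, swap data[4],data[5] → 7 7 7 7 7 9 9 7 7
j=6: data[6]=9 > 7 → no swap
j=7: data[7]=7 ≤ 7 → i=5, swap data[5],data[7] → 7 7 7 7 7 7 9 9 7
final swap data[6],data[8] → 7 7 7 7 7 7 7 9 9; return 6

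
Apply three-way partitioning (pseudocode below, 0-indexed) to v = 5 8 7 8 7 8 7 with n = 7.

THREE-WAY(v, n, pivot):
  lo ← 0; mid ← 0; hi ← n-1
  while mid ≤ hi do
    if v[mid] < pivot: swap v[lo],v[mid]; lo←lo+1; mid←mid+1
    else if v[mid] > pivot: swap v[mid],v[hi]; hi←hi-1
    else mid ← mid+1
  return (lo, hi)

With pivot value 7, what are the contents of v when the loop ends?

5 7 7 7 8 8 8

pivot = 7; lo=0, mid=0, hi=6
v[mid]=5<7: swap v[0],v[0]; lo=1,mid=1 → 5 8 7 8 7 8 7
v[mid]=8>7: swap v[1],v[6]; hi=5 → 5 7 7 8 7 8 8
v[mid]=7=7: mid=2
v[mid]=7=7: mid=3
v[mid]=8>7: swap v[3],v[5]; hi=4 → 5 7 7 8 7 8 8
v[mid]=8>7: swap v[3],v[4]; hi=3 → 5 7 7 7 8 8 8
v[mid]=7=7: mid=4
end: lo=1, hi=3; v = 5 7 7 7 8 8 8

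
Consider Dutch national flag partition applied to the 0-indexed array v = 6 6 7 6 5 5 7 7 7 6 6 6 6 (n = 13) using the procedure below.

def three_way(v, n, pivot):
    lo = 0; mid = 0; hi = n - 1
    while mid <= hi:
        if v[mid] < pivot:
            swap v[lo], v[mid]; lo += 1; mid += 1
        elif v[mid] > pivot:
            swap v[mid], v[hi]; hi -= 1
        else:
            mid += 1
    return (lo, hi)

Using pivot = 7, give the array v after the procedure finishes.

6 6 6 5 5 6 6 6 6 7 7 7 7

lo=0 mid=0 hi=12
6<7: swap(0,0), lo=1 mid=1 ⇒ 6 6 7 6 5 5 7 7 7 6 6 6 6
6<7: swap(1,1), lo=2 mid=2 ⇒ 6 6 7 6 5 5 7 7 7 6 6 6 6
7=7: mid=3
6<7: swap(2,3), lo=3 mid=4 ⇒ 6 6 6 7 5 5 7 7 7 6 6 6 6
5<7: swap(3,4), lo=4 mid=5 ⇒ 6 6 6 5 7 5 7 7 7 6 6 6 6
5<7: swap(4,5), lo=5 mid=6 ⇒ 6 6 6 5 5 7 7 7 7 6 6 6 6
7=7: mid=7
7=7: mid=8
7=7: mid=9
6<7: swap(5,9), lo=6 mid=10 ⇒ 6 6 6 5 5 6 7 7 7 7 6 6 6
6<7: swap(6,10), lo=7 mid=11 ⇒ 6 6 6 5 5 6 6 7 7 7 7 6 6
6<7: swap(7,11), lo=8 mid=12 ⇒ 6 6 6 5 5 6 6 6 7 7 7 7 6
6<7: swap(8,12), lo=9 mid=13 ⇒ 6 6 6 5 5 6 6 6 6 7 7 7 7
done. lo=9 hi=12; v=6 6 6 5 5 6 6 6 6 7 7 7 7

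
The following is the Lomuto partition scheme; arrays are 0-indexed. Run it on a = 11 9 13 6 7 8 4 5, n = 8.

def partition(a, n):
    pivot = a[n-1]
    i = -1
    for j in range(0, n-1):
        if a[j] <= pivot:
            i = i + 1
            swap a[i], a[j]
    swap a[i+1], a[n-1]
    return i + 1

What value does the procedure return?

1

pivot=5, i=-1
j=0: 11>5, skip
j=1: 9>5, skip
j=2: 13>5, skip
j=3: 6>5, skip
j=4: 7>5, skip
j=5: 8>5, skip
j=6: 4≤5, i=0, swap(0,6) ⇒ 4 9 13 6 7 8 11 5
swap(1,7) ⇒ 4 5 13 6 7 8 11 9; return 1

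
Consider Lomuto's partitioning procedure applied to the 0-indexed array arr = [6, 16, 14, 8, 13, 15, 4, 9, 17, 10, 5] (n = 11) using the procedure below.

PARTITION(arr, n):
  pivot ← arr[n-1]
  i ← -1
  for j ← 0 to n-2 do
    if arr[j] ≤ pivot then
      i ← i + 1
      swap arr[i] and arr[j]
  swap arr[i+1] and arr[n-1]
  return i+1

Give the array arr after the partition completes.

pivot=5, i=-1
j=0: 6>5, skip
j=1: 16>5, skip
j=2: 14>5, skip
j=3: 8>5, skip
j=4: 13>5, skip
j=5: 15>5, skip
j=6: 4≤5, i=0, swap(0,6) ⇒ [4, 16, 14, 8, 13, 15, 6, 9, 17, 10, 5]
j=7: 9>5, skip
j=8: 17>5, skip
j=9: 10>5, skip
swap(1,10) ⇒ [4, 5, 14, 8, 13, 15, 6, 9, 17, 10, 16]; return 1

[4, 5, 14, 8, 13, 15, 6, 9, 17, 10, 16]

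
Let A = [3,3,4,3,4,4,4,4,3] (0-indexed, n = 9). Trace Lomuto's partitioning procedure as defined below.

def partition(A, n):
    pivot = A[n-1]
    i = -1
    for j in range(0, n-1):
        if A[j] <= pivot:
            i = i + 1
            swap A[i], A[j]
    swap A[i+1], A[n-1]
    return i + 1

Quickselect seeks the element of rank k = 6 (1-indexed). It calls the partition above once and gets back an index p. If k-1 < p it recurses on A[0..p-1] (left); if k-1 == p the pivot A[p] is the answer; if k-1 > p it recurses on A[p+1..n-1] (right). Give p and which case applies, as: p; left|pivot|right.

pivot=3, i=-1
j=0: 3≤3, i=0, swap(0,0) ⇒ [3,3,4,3,4,4,4,4,3]
j=1: 3≤3, i=1, swap(1,1) ⇒ [3,3,4,3,4,4,4,4,3]
j=2: 4>3, skip
j=3: 3≤3, i=2, swap(2,3) ⇒ [3,3,3,4,4,4,4,4,3]
j=4: 4>3, skip
j=5: 4>3, skip
j=6: 4>3, skip
j=7: 4>3, skip
swap(3,8) ⇒ [3,3,3,3,4,4,4,4,4]; return 3
p = 3; k-1 = 5 > 3 ⇒ right

3; right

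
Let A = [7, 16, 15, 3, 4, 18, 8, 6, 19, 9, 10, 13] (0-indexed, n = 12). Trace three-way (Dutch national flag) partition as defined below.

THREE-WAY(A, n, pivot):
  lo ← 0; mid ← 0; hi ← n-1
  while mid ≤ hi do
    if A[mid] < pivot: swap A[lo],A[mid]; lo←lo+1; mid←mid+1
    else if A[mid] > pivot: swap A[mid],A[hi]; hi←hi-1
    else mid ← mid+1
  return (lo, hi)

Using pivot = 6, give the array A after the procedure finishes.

pivot = 6; lo=0, mid=0, hi=11
A[mid]=7>6: swap A[0],A[11]; hi=10 → [13, 16, 15, 3, 4, 18, 8, 6, 19, 9, 10, 7]
A[mid]=13>6: swap A[0],A[10]; hi=9 → [10, 16, 15, 3, 4, 18, 8, 6, 19, 9, 13, 7]
A[mid]=10>6: swap A[0],A[9]; hi=8 → [9, 16, 15, 3, 4, 18, 8, 6, 19, 10, 13, 7]
A[mid]=9>6: swap A[0],A[8]; hi=7 → [19, 16, 15, 3, 4, 18, 8, 6, 9, 10, 13, 7]
A[mid]=19>6: swap A[0],A[7]; hi=6 → [6, 16, 15, 3, 4, 18, 8, 19, 9, 10, 13, 7]
A[mid]=6=6: mid=1
A[mid]=16>6: swap A[1],A[6]; hi=5 → [6, 8, 15, 3, 4, 18, 16, 19, 9, 10, 13, 7]
A[mid]=8>6: swap A[1],A[5]; hi=4 → [6, 18, 15, 3, 4, 8, 16, 19, 9, 10, 13, 7]
A[mid]=18>6: swap A[1],A[4]; hi=3 → [6, 4, 15, 3, 18, 8, 16, 19, 9, 10, 13, 7]
A[mid]=4<6: swap A[0],A[1]; lo=1,mid=2 → [4, 6, 15, 3, 18, 8, 16, 19, 9, 10, 13, 7]
A[mid]=15>6: swap A[2],A[3]; hi=2 → [4, 6, 3, 15, 18, 8, 16, 19, 9, 10, 13, 7]
A[mid]=3<6: swap A[1],A[2]; lo=2,mid=3 → [4, 3, 6, 15, 18, 8, 16, 19, 9, 10, 13, 7]
end: lo=2, hi=2; A = [4, 3, 6, 15, 18, 8, 16, 19, 9, 10, 13, 7]

[4, 3, 6, 15, 18, 8, 16, 19, 9, 10, 13, 7]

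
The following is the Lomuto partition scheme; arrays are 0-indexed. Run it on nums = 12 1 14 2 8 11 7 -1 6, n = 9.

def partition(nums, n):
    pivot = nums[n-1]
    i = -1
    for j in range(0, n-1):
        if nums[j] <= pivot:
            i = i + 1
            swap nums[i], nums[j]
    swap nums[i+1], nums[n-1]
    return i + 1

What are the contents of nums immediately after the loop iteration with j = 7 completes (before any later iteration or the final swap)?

pivot=6, i=-1
j=0: 12>6, skip
j=1: 1≤6, i=0, swap(0,1) ⇒ 1 12 14 2 8 11 7 -1 6
j=2: 14>6, skip
j=3: 2≤6, i=1, swap(1,3) ⇒ 1 2 14 12 8 11 7 -1 6
j=4: 8>6, skip
j=5: 11>6, skip
j=6: 7>6, skip
j=7: -1≤6, i=2, swap(2,7) ⇒ 1 2 -1 12 8 11 7 14 6
(after j=7) nums = 1 2 -1 12 8 11 7 14 6

1 2 -1 12 8 11 7 14 6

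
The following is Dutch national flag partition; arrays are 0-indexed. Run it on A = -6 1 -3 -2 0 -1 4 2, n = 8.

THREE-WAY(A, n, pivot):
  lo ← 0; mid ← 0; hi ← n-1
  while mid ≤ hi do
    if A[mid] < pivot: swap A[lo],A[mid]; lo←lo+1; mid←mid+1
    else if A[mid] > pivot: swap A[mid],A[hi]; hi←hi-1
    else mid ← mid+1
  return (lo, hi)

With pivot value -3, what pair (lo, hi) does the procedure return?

(1, 1)

lo=0 mid=0 hi=7
-6<-3: swap(0,0), lo=1 mid=1 ⇒ -6 1 -3 -2 0 -1 4 2
1>-3: swap(1,7), hi=6 ⇒ -6 2 -3 -2 0 -1 4 1
2>-3: swap(1,6), hi=5 ⇒ -6 4 -3 -2 0 -1 2 1
4>-3: swap(1,5), hi=4 ⇒ -6 -1 -3 -2 0 4 2 1
-1>-3: swap(1,4), hi=3 ⇒ -6 0 -3 -2 -1 4 2 1
0>-3: swap(1,3), hi=2 ⇒ -6 -2 -3 0 -1 4 2 1
-2>-3: swap(1,2), hi=1 ⇒ -6 -3 -2 0 -1 4 2 1
-3=-3: mid=2
done. lo=1 hi=1; A=-6 -3 -2 0 -1 4 2 1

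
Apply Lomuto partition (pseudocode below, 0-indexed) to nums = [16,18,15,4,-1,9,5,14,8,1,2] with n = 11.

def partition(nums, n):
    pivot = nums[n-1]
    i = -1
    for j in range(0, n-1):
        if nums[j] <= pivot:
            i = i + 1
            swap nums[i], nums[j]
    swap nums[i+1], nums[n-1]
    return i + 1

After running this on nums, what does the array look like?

pivot=2, i=-1
j=0: 16>2, skip
j=1: 18>2, skip
j=2: 15>2, skip
j=3: 4>2, skip
j=4: -1≤2, i=0, swap(0,4) ⇒ [-1,18,15,4,16,9,5,14,8,1,2]
j=5: 9>2, skip
j=6: 5>2, skip
j=7: 14>2, skip
j=8: 8>2, skip
j=9: 1≤2, i=1, swap(1,9) ⇒ [-1,1,15,4,16,9,5,14,8,18,2]
swap(2,10) ⇒ [-1,1,2,4,16,9,5,14,8,18,15]; return 2

[-1,1,2,4,16,9,5,14,8,18,15]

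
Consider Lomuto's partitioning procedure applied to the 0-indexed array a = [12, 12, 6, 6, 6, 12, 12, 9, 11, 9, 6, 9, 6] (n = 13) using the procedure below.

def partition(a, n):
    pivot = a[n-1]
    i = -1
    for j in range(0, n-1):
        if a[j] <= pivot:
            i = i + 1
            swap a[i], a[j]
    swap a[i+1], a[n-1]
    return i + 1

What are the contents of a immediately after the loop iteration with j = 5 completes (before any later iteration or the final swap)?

[6, 6, 6, 12, 12, 12, 12, 9, 11, 9, 6, 9, 6]

pivot=6, i=-1
j=0: 12>6, skip
j=1: 12>6, skip
j=2: 6≤6, i=0, swap(0,2) ⇒ [6, 12, 12, 6, 6, 12, 12, 9, 11, 9, 6, 9, 6]
j=3: 6≤6, i=1, swap(1,3) ⇒ [6, 6, 12, 12, 6, 12, 12, 9, 11, 9, 6, 9, 6]
j=4: 6≤6, i=2, swap(2,4) ⇒ [6, 6, 6, 12, 12, 12, 12, 9, 11, 9, 6, 9, 6]
j=5: 12>6, skip
(after j=5) a = [6, 6, 6, 12, 12, 12, 12, 9, 11, 9, 6, 9, 6]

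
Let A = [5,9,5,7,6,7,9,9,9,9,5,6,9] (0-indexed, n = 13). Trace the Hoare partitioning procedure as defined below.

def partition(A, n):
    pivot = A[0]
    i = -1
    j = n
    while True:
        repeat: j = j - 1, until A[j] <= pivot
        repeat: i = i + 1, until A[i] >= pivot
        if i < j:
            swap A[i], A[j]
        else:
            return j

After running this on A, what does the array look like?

pivot = A[0] = 5; i = -1, j = 13
j→10 (A[10]=5≤5), i→0 (A[0]=5≥5); i<j, swap → [5,9,5,7,6,7,9,9,9,9,5,6,9]
j→2 (A[2]=5≤5), i→1 (A[1]=9≥5); i<j, swap → [5,5,9,7,6,7,9,9,9,9,5,6,9]
j→1, i→2; i≥j, return j=1. A = [5,5,9,7,6,7,9,9,9,9,5,6,9]

[5,5,9,7,6,7,9,9,9,9,5,6,9]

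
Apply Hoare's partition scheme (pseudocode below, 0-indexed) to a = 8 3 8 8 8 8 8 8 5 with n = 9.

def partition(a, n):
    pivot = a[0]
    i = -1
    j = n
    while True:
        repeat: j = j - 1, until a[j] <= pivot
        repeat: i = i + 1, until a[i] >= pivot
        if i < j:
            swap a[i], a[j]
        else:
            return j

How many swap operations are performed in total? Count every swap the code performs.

pivot=8
j stops at 8 (5), i stops at 0 (8); swap ⇒ 5 3 8 8 8 8 8 8 8
j stops at 7 (8), i stops at 2 (8); swap ⇒ 5 3 8 8 8 8 8 8 8
j stops at 6 (8), i stops at 3 (8); swap ⇒ 5 3 8 8 8 8 8 8 8
j stops at 5 (8), i stops at 4 (8); swap ⇒ 5 3 8 8 8 8 8 8 8
j stops at 4, i stops at 5; i≥j ⇒ return 4. a=5 3 8 8 8 8 8 8 8

4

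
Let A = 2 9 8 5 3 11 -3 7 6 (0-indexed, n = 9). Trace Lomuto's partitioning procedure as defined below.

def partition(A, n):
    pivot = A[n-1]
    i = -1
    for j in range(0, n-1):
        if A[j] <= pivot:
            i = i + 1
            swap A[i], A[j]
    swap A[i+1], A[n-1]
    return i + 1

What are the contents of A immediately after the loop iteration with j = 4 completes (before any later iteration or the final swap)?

pivot=6, i=-1
j=0: 2≤6, i=0, swap(0,0) ⇒ 2 9 8 5 3 11 -3 7 6
j=1: 9>6, skip
j=2: 8>6, skip
j=3: 5≤6, i=1, swap(1,3) ⇒ 2 5 8 9 3 11 -3 7 6
j=4: 3≤6, i=2, swap(2,4) ⇒ 2 5 3 9 8 11 -3 7 6
(after j=4) A = 2 5 3 9 8 11 -3 7 6

2 5 3 9 8 11 -3 7 6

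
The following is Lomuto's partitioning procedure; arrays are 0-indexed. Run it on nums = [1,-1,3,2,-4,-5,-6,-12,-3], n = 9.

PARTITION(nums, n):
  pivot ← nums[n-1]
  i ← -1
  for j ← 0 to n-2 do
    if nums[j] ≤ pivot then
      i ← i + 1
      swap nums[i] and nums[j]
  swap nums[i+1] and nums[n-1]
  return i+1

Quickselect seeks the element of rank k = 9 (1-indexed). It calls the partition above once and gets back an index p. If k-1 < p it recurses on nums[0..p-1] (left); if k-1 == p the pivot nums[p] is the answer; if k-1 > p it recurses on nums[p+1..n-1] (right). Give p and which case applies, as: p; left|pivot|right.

4; right

pivot = nums[8] = -3; i = -1
j=0: nums[0]=1 > -3 → no swap
j=1: nums[1]=-1 > -3 → no swap
j=2: nums[2]=3 > -3 → no swap
j=3: nums[3]=2 > -3 → no swap
j=4: nums[4]=-4 ≤ -3 → i=0, swap nums[0],nums[4] → [-4,-1,3,2,1,-5,-6,-12,-3]
j=5: nums[5]=-5 ≤ -3 → i=1, swap nums[1],nums[5] → [-4,-5,3,2,1,-1,-6,-12,-3]
j=6: nums[6]=-6 ≤ -3 → i=2, swap nums[2],nums[6] → [-4,-5,-6,2,1,-1,3,-12,-3]
j=7: nums[7]=-12 ≤ -3 → i=3, swap nums[3],nums[7] → [-4,-5,-6,-12,1,-1,3,2,-3]
final swap nums[4],nums[8] → [-4,-5,-6,-12,-3,-1,3,2,1]; return 4
p = 4; k-1 = 8 > 4 ⇒ right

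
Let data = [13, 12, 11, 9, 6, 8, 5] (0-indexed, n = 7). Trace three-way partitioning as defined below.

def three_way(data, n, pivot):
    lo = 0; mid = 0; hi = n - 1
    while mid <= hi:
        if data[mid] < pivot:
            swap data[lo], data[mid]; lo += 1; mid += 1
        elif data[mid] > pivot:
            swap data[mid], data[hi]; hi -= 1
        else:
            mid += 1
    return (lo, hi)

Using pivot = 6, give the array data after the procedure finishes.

pivot = 6; lo=0, mid=0, hi=6
data[mid]=13>6: swap data[0],data[6]; hi=5 → [5, 12, 11, 9, 6, 8, 13]
data[mid]=5<6: swap data[0],data[0]; lo=1,mid=1 → [5, 12, 11, 9, 6, 8, 13]
data[mid]=12>6: swap data[1],data[5]; hi=4 → [5, 8, 11, 9, 6, 12, 13]
data[mid]=8>6: swap data[1],data[4]; hi=3 → [5, 6, 11, 9, 8, 12, 13]
data[mid]=6=6: mid=2
data[mid]=11>6: swap data[2],data[3]; hi=2 → [5, 6, 9, 11, 8, 12, 13]
data[mid]=9>6: swap data[2],data[2]; hi=1 → [5, 6, 9, 11, 8, 12, 13]
end: lo=1, hi=1; data = [5, 6, 9, 11, 8, 12, 13]

[5, 6, 9, 11, 8, 12, 13]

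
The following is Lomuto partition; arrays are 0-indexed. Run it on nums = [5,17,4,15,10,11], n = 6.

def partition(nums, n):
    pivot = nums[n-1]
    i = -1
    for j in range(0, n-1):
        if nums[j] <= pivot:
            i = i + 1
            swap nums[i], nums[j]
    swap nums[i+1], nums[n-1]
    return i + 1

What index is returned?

3

pivot=11, i=-1
j=0: 5≤11, i=0, swap(0,0) ⇒ [5,17,4,15,10,11]
j=1: 17>11, skip
j=2: 4≤11, i=1, swap(1,2) ⇒ [5,4,17,15,10,11]
j=3: 15>11, skip
j=4: 10≤11, i=2, swap(2,4) ⇒ [5,4,10,15,17,11]
swap(3,5) ⇒ [5,4,10,11,17,15]; return 3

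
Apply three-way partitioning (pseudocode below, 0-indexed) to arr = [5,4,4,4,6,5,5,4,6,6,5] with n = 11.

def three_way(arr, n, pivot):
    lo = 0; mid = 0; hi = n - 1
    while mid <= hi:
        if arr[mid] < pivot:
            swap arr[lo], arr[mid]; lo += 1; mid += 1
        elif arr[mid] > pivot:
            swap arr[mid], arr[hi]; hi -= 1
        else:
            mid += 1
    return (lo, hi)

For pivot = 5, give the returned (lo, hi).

(4, 7)

pivot = 5; lo=0, mid=0, hi=10
arr[mid]=5=5: mid=1
arr[mid]=4<5: swap arr[0],arr[1]; lo=1,mid=2 → [4,5,4,4,6,5,5,4,6,6,5]
arr[mid]=4<5: swap arr[1],arr[2]; lo=2,mid=3 → [4,4,5,4,6,5,5,4,6,6,5]
arr[mid]=4<5: swap arr[2],arr[3]; lo=3,mid=4 → [4,4,4,5,6,5,5,4,6,6,5]
arr[mid]=6>5: swap arr[4],arr[10]; hi=9 → [4,4,4,5,5,5,5,4,6,6,6]
arr[mid]=5=5: mid=5
arr[mid]=5=5: mid=6
arr[mid]=5=5: mid=7
arr[mid]=4<5: swap arr[3],arr[7]; lo=4,mid=8 → [4,4,4,4,5,5,5,5,6,6,6]
arr[mid]=6>5: swap arr[8],arr[9]; hi=8 → [4,4,4,4,5,5,5,5,6,6,6]
arr[mid]=6>5: swap arr[8],arr[8]; hi=7 → [4,4,4,4,5,5,5,5,6,6,6]
end: lo=4, hi=7; arr = [4,4,4,4,5,5,5,5,6,6,6]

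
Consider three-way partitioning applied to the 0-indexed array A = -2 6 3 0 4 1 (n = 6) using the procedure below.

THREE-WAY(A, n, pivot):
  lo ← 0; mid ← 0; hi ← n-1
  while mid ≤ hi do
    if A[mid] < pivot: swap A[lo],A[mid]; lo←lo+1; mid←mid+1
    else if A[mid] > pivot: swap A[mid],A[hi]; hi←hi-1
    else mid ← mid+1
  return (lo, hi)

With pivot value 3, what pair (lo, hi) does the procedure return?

(3, 3)

lo=0 mid=0 hi=5
-2<3: swap(0,0), lo=1 mid=1 ⇒ -2 6 3 0 4 1
6>3: swap(1,5), hi=4 ⇒ -2 1 3 0 4 6
1<3: swap(1,1), lo=2 mid=2 ⇒ -2 1 3 0 4 6
3=3: mid=3
0<3: swap(2,3), lo=3 mid=4 ⇒ -2 1 0 3 4 6
4>3: swap(4,4), hi=3 ⇒ -2 1 0 3 4 6
done. lo=3 hi=3; A=-2 1 0 3 4 6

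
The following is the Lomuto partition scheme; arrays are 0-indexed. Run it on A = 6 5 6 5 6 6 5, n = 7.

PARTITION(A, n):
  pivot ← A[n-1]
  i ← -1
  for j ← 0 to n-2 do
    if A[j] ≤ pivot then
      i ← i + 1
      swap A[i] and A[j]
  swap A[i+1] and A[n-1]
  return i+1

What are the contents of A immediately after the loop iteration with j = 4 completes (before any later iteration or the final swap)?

5 5 6 6 6 6 5

pivot = A[6] = 5; i = -1
j=0: A[0]=6 > 5 → no swap
j=1: A[1]=5 ≤ 5 → i=0, swap A[0],A[1] → 5 6 6 5 6 6 5
j=2: A[2]=6 > 5 → no swap
j=3: A[3]=5 ≤ 5 → i=1, swap A[1],A[3] → 5 5 6 6 6 6 5
j=4: A[4]=6 > 5 → no swap
(after j=4) A = 5 5 6 6 6 6 5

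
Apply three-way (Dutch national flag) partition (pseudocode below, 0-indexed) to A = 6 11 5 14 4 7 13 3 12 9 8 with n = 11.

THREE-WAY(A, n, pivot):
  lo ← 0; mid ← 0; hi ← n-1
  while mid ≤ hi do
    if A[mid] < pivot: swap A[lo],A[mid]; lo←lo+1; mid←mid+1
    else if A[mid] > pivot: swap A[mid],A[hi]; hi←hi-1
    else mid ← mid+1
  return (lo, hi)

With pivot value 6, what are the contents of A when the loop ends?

3 5 4 6 7 13 14 12 9 8 11

lo=0 mid=0 hi=10
6=6: mid=1
11>6: swap(1,10), hi=9 ⇒ 6 8 5 14 4 7 13 3 12 9 11
8>6: swap(1,9), hi=8 ⇒ 6 9 5 14 4 7 13 3 12 8 11
9>6: swap(1,8), hi=7 ⇒ 6 12 5 14 4 7 13 3 9 8 11
12>6: swap(1,7), hi=6 ⇒ 6 3 5 14 4 7 13 12 9 8 11
3<6: swap(0,1), lo=1 mid=2 ⇒ 3 6 5 14 4 7 13 12 9 8 11
5<6: swap(1,2), lo=2 mid=3 ⇒ 3 5 6 14 4 7 13 12 9 8 11
14>6: swap(3,6), hi=5 ⇒ 3 5 6 13 4 7 14 12 9 8 11
13>6: swap(3,5), hi=4 ⇒ 3 5 6 7 4 13 14 12 9 8 11
7>6: swap(3,4), hi=3 ⇒ 3 5 6 4 7 13 14 12 9 8 11
4<6: swap(2,3), lo=3 mid=4 ⇒ 3 5 4 6 7 13 14 12 9 8 11
done. lo=3 hi=3; A=3 5 4 6 7 13 14 12 9 8 11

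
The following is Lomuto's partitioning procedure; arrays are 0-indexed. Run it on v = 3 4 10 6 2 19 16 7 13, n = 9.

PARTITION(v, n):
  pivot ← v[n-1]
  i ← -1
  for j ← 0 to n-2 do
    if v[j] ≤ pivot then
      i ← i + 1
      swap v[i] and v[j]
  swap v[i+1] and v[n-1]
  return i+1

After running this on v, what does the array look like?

3 4 10 6 2 7 13 19 16

pivot = v[8] = 13; i = -1
j=0: v[0]=3 ≤ 13 → i=0, swap v[0],v[0] (no change) → 3 4 10 6 2 19 16 7 13
j=1: v[1]=4 ≤ 13 → i=1, swap v[1],v[1] (no change) → 3 4 10 6 2 19 16 7 13
j=2: v[2]=10 ≤ 13 → i=2, swap v[2],v[2] (no change) → 3 4 10 6 2 19 16 7 13
j=3: v[3]=6 ≤ 13 → i=3, swap v[3],v[3] (no change) → 3 4 10 6 2 19 16 7 13
j=4: v[4]=2 ≤ 13 → i=4, swap v[4],v[4] (no change) → 3 4 10 6 2 19 16 7 13
j=5: v[5]=19 > 13 → no swap
j=6: v[6]=16 > 13 → no swap
j=7: v[7]=7 ≤ 13 → i=5, swap v[5],v[7] → 3 4 10 6 2 7 16 19 13
final swap v[6],v[8] → 3 4 10 6 2 7 13 19 16; return 6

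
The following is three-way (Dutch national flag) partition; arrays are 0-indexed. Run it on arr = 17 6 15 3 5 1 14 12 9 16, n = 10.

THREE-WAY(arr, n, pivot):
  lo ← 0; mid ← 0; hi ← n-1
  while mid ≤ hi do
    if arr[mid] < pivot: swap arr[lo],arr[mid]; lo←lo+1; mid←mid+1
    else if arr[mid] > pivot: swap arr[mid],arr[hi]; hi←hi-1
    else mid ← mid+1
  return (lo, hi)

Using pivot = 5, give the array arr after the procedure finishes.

pivot = 5; lo=0, mid=0, hi=9
arr[mid]=17>5: swap arr[0],arr[9]; hi=8 → 16 6 15 3 5 1 14 12 9 17
arr[mid]=16>5: swap arr[0],arr[8]; hi=7 → 9 6 15 3 5 1 14 12 16 17
arr[mid]=9>5: swap arr[0],arr[7]; hi=6 → 12 6 15 3 5 1 14 9 16 17
arr[mid]=12>5: swap arr[0],arr[6]; hi=5 → 14 6 15 3 5 1 12 9 16 17
arr[mid]=14>5: swap arr[0],arr[5]; hi=4 → 1 6 15 3 5 14 12 9 16 17
arr[mid]=1<5: swap arr[0],arr[0]; lo=1,mid=1 → 1 6 15 3 5 14 12 9 16 17
arr[mid]=6>5: swap arr[1],arr[4]; hi=3 → 1 5 15 3 6 14 12 9 16 17
arr[mid]=5=5: mid=2
arr[mid]=15>5: swap arr[2],arr[3]; hi=2 → 1 5 3 15 6 14 12 9 16 17
arr[mid]=3<5: swap arr[1],arr[2]; lo=2,mid=3 → 1 3 5 15 6 14 12 9 16 17
end: lo=2, hi=2; arr = 1 3 5 15 6 14 12 9 16 17

1 3 5 15 6 14 12 9 16 17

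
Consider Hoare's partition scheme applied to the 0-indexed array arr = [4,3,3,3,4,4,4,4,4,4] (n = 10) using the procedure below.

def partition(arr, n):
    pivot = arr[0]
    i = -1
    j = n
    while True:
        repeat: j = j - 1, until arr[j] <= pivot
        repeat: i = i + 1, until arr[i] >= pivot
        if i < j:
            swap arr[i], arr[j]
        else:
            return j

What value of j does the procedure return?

6

pivot = arr[0] = 4; i = -1, j = 10
j→9 (arr[9]=4≤4), i→0 (arr[0]=4≥4); i<j, swap → [4,3,3,3,4,4,4,4,4,4]
j→8 (arr[8]=4≤4), i→4 (arr[4]=4≥4); i<j, swap → [4,3,3,3,4,4,4,4,4,4]
j→7 (arr[7]=4≤4), i→5 (arr[5]=4≥4); i<j, swap → [4,3,3,3,4,4,4,4,4,4]
j→6, i→6; i≥j, return j=6. arr = [4,3,3,3,4,4,4,4,4,4]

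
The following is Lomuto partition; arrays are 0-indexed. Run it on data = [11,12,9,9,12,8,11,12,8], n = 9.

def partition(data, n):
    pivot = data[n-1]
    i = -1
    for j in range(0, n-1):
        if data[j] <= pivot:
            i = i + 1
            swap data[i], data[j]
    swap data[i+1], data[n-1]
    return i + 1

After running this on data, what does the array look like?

pivot = data[8] = 8; i = -1
j=0: data[0]=11 > 8 → no swap
j=1: data[1]=12 > 8 → no swap
j=2: data[2]=9 > 8 → no swap
j=3: data[3]=9 > 8 → no swap
j=4: data[4]=12 > 8 → no swap
j=5: data[5]=8 ≤ 8 → i=0, swap data[0],data[5] → [8,12,9,9,12,11,11,12,8]
j=6: data[6]=11 > 8 → no swap
j=7: data[7]=12 > 8 → no swap
final swap data[1],data[8] → [8,8,9,9,12,11,11,12,12]; return 1

[8,8,9,9,12,11,11,12,12]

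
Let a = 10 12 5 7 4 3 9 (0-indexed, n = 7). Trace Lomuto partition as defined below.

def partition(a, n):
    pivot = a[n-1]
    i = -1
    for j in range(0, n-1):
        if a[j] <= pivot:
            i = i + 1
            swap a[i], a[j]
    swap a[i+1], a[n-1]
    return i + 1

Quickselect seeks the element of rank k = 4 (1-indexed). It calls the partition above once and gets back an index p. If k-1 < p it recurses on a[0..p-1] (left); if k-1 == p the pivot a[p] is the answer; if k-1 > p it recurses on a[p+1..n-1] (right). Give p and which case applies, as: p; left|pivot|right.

4; left

pivot = a[6] = 9; i = -1
j=0: a[0]=10 > 9 → no swap
j=1: a[1]=12 > 9 → no swap
j=2: a[2]=5 ≤ 9 → i=0, swap a[0],a[2] → 5 12 10 7 4 3 9
j=3: a[3]=7 ≤ 9 → i=1, swap a[1],a[3] → 5 7 10 12 4 3 9
j=4: a[4]=4 ≤ 9 → i=2, swap a[2],a[4] → 5 7 4 12 10 3 9
j=5: a[5]=3 ≤ 9 → i=3, swap a[3],a[5] → 5 7 4 3 10 12 9
final swap a[4],a[6] → 5 7 4 3 9 12 10; return 4
p = 4; k-1 = 3 < 4 ⇒ left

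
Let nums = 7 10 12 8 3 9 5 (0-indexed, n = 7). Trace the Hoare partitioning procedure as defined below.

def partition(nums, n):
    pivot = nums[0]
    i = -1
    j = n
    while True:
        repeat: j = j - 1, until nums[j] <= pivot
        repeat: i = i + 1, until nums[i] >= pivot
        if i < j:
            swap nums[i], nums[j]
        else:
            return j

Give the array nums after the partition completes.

5 3 12 8 10 9 7

pivot=7
j stops at 6 (5), i stops at 0 (7); swap ⇒ 5 10 12 8 3 9 7
j stops at 4 (3), i stops at 1 (10); swap ⇒ 5 3 12 8 10 9 7
j stops at 1, i stops at 2; i≥j ⇒ return 1. nums=5 3 12 8 10 9 7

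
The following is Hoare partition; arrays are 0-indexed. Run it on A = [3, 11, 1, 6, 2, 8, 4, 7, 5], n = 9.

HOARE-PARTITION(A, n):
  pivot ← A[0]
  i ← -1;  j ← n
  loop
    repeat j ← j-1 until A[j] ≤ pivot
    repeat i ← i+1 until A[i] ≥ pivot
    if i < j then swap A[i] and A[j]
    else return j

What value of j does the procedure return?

1

pivot=3
j stops at 4 (2), i stops at 0 (3); swap ⇒ [2, 11, 1, 6, 3, 8, 4, 7, 5]
j stops at 2 (1), i stops at 1 (11); swap ⇒ [2, 1, 11, 6, 3, 8, 4, 7, 5]
j stops at 1, i stops at 2; i≥j ⇒ return 1. A=[2, 1, 11, 6, 3, 8, 4, 7, 5]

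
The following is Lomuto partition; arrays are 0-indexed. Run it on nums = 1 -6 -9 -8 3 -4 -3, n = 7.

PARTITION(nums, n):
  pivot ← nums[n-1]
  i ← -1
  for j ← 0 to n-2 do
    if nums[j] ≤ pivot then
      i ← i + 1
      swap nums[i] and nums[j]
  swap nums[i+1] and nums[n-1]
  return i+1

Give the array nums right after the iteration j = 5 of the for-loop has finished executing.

-6 -9 -8 -4 3 1 -3

pivot=-3, i=-1
j=0: 1>-3, skip
j=1: -6≤-3, i=0, swap(0,1) ⇒ -6 1 -9 -8 3 -4 -3
j=2: -9≤-3, i=1, swap(1,2) ⇒ -6 -9 1 -8 3 -4 -3
j=3: -8≤-3, i=2, swap(2,3) ⇒ -6 -9 -8 1 3 -4 -3
j=4: 3>-3, skip
j=5: -4≤-3, i=3, swap(3,5) ⇒ -6 -9 -8 -4 3 1 -3
(after j=5) nums = -6 -9 -8 -4 3 1 -3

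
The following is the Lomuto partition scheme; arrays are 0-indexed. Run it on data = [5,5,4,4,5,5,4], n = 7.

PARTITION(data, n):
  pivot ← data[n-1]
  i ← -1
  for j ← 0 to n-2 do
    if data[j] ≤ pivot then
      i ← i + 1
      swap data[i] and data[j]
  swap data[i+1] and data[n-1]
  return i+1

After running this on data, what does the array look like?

pivot=4, i=-1
j=0: 5>4, skip
j=1: 5>4, skip
j=2: 4≤4, i=0, swap(0,2) ⇒ [4,5,5,4,5,5,4]
j=3: 4≤4, i=1, swap(1,3) ⇒ [4,4,5,5,5,5,4]
j=4: 5>4, skip
j=5: 5>4, skip
swap(2,6) ⇒ [4,4,4,5,5,5,5]; return 2

[4,4,4,5,5,5,5]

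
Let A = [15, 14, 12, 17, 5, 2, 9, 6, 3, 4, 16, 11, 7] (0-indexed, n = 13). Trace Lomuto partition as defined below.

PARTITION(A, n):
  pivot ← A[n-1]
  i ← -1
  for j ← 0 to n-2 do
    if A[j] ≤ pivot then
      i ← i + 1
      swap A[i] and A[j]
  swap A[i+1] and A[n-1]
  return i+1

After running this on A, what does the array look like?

pivot = A[12] = 7; i = -1
j=0: A[0]=15 > 7 → no swap
j=1: A[1]=14 > 7 → no swap
j=2: A[2]=12 > 7 → no swap
j=3: A[3]=17 > 7 → no swap
j=4: A[4]=5 ≤ 7 → i=0, swap A[0],A[4] → [5, 14, 12, 17, 15, 2, 9, 6, 3, 4, 16, 11, 7]
j=5: A[5]=2 ≤ 7 → i=1, swap A[1],A[5] → [5, 2, 12, 17, 15, 14, 9, 6, 3, 4, 16, 11, 7]
j=6: A[6]=9 > 7 → no swap
j=7: A[7]=6 ≤ 7 → i=2, swap A[2],A[7] → [5, 2, 6, 17, 15, 14, 9, 12, 3, 4, 16, 11, 7]
j=8: A[8]=3 ≤ 7 → i=3, swap A[3],A[8] → [5, 2, 6, 3, 15, 14, 9, 12, 17, 4, 16, 11, 7]
j=9: A[9]=4 ≤ 7 → i=4, swap A[4],A[9] → [5, 2, 6, 3, 4, 14, 9, 12, 17, 15, 16, 11, 7]
j=10: A[10]=16 > 7 → no swap
j=11: A[11]=11 > 7 → no swap
final swap A[5],A[12] → [5, 2, 6, 3, 4, 7, 9, 12, 17, 15, 16, 11, 14]; return 5

[5, 2, 6, 3, 4, 7, 9, 12, 17, 15, 16, 11, 14]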